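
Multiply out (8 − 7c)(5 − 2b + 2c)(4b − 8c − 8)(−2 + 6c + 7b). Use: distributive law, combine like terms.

−2816b + 672bc + 2144b^2 − 1584c − 1536c^2 + 640 − 916b^2c − 448b^3 + 1824bc^2 + 1360c^3 − 840b^2c^2 + 392b^3c − 224bc^3 + 672c^4

(8 − 7c)(5 − 2b + 2c)(4b − 8c − 8)(−2 + 6c + 7b)
= (40 − 16b + 16c − 35c + 14bc − 14c^2)(4b − 8c − 8)(−2 + 6c + 7b)    [distributive law]
= (40 − 16b − 19c + 14bc − 14c^2)(4b − 8c − 8)(−2 + 6c + 7b)    [combine like terms]
= (160b − 320c − 320 − 64b^2 + 128bc + 128b − 76bc + 152c^2 + 152c + 56b^2c − 112bc^2 − 112bc − 56bc^2 + 112c^3 + 112c^2)(−2 + 6c + 7b)    [distributive law]
= (288b − 168c − 320 − 64b^2 − 60bc + 264c^2 + 56b^2c − 168bc^2 + 112c^3)(−2 + 6c + 7b)    [combine like terms]
= −576b + 1728bc + 2016b^2 + 336c − 1008c^2 − 1176bc + 640 − 1920c − 2240b + 128b^2 − 384b^2c − 448b^3 + 120bc − 360bc^2 − 420b^2c − 528c^2 + 1584c^3 + 1848bc^2 − 112b^2c + 336b^2c^2 + 392b^3c + 336bc^2 − 1008bc^3 − 1176b^2c^2 − 224c^3 + 672c^4 + 784bc^3    [distributive law]
= −2816b + 672bc + 2144b^2 − 1584c − 1536c^2 + 640 − 916b^2c − 448b^3 + 1824bc^2 + 1360c^3 − 840b^2c^2 + 392b^3c − 224bc^3 + 672c^4    [combine like terms]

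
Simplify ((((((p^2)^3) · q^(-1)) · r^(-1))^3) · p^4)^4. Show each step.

((((((p^2)^3) · q^(-1)) · r^(-1))^3) · p^4)^4
= ((((((p^2)^3) · q^(-1)) · r^(-1))^3)^4) · ((p^4)^4)    [power of a product]
= (((((p^2)^3) · q^(-1)) · r^(-1))^12) · ((p^4)^4)    [power of a power]
= (((((p^2)^3) · q^(-1))^12) · ((r^(-1))^12)) · ((p^4)^4)    [power of a product]
= (((((p^2)^3)^12) · ((q^(-1))^12)) · ((r^(-1))^12)) · ((p^4)^4)    [power of a product]
= ((((p^2)^36) · ((q^(-1))^12)) · ((r^(-1))^12)) · ((p^4)^4)    [power of a power]
= (((p^72) · ((q^(-1))^12)) · ((r^(-1))^12)) · ((p^4)^4)    [power of a power]
= ((p^72 · q^(-12)) · ((r^(-1))^12)) · ((p^4)^4)    [power of a power]
= ((p^72 · q^(-12)) · r^(-12)) · ((p^4)^4)    [power of a power]
= ((p^72 · q^(-12)) · r^(-12)) · p^16    [power of a power]
= p^88q^(-12)r^(-12)    [product of powers]

p^88q^(-12)r^(-12)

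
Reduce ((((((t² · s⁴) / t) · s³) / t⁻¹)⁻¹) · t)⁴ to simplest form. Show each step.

((((((t² · s⁴) / t) · s³) / t⁻¹)⁻¹) · t)⁴
= ((((((t² · s⁴) / t) · s³) / t⁻¹)⁻¹)⁴) · (t⁴)    [power of a product]
= (((((t² · s⁴) / t) · s³) / t⁻¹)⁻⁴) · (t⁴)    [power of a power]
= (((((t² · s⁴) / t) · s³)⁻⁴) / ((t⁻¹)⁻⁴)) · (t⁴)    [power of a quotient]
= (((((t² · s⁴) / t)⁻⁴) · ((s³)⁻⁴)) / ((t⁻¹)⁻⁴)) · (t⁴)    [power of a product]
= (((((t² · s⁴)⁻⁴) / (t⁻⁴)) · ((s³)⁻⁴)) / ((t⁻¹)⁻⁴)) · (t⁴)    [power of a quotient]
= ((((((t²)⁻⁴) · ((s⁴)⁻⁴)) / (t⁻⁴)) · ((s³)⁻⁴)) / ((t⁻¹)⁻⁴)) · (t⁴)    [power of a product]
= ((((t⁻⁸ · ((s⁴)⁻⁴)) / (t⁻⁴)) · ((s³)⁻⁴)) / ((t⁻¹)⁻⁴)) · (t⁴)    [power of a power]
= ((((t⁻⁸ · s⁻¹⁶) / (t⁻⁴)) · ((s³)⁻⁴)) / ((t⁻¹)⁻⁴)) · (t⁴)    [power of a power]
= ((((t⁻⁸ · s⁻¹⁶) / t⁻⁴) · s⁻¹²) / ((t⁻¹)⁻⁴)) · (t⁴)    [power of a power]
= ((((t⁻⁸ · s⁻¹⁶) / t⁻⁴) · s⁻¹²) / t⁴) · (t⁴)    [power of a power]
= s⁻²⁸t⁻⁴    [quotient of powers; product of powers]

s⁻²⁸t⁻⁴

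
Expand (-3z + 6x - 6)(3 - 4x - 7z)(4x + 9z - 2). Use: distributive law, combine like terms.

570xz + 255z² - 228z - 336x²z - 186xz² + 189z³ + 216x² - 156x - 96x³ + 36

(-3z + 6x - 6)(3 - 4x - 7z)(4x + 9z - 2)
= (-9z + 12xz + 21z² + 18x - 24x² - 42xz - 18 + 24x + 42z)(4x + 9z - 2)    [distributive law]
= (33z - 30xz + 21z² + 42x - 24x² - 18)(4x + 9z - 2)    [combine like terms]
= 132xz + 297z² - 66z - 120x²z - 270xz² + 60xz + 84xz² + 189z³ - 42z² + 168x² + 378xz - 84x - 96x³ - 216x²z + 48x² - 72x - 162z + 36    [distributive law]
= 570xz + 255z² - 228z - 336x²z - 186xz² + 189z³ + 216x² - 156x - 96x³ + 36    [combine like terms]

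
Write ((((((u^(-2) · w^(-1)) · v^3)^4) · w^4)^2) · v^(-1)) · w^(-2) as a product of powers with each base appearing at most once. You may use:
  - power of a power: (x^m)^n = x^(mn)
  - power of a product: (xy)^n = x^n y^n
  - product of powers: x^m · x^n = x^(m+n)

((((((u^(-2) · w^(-1)) · v^3)^4) · w^4)^2) · v^(-1)) · w^(-2)
= ((((((u^(-2) · w^(-1)) · v^3)^4)^2) · ((w^4)^2)) · v^(-1)) · w^(-2)    [power of a product]
= (((((u^(-2) · w^(-1)) · v^3)^8) · ((w^4)^2)) · v^(-1)) · w^(-2)    [power of a power]
= (((((u^(-2) · w^(-1))^8) · ((v^3)^8)) · ((w^4)^2)) · v^(-1)) · w^(-2)    [power of a product]
= ((((((u^(-2))^8) · ((w^(-1))^8)) · ((v^3)^8)) · ((w^4)^2)) · v^(-1)) · w^(-2)    [power of a product]
= ((((u^(-16) · ((w^(-1))^8)) · ((v^3)^8)) · ((w^4)^2)) · v^(-1)) · w^(-2)    [power of a power]
= ((((u^(-16) · w^(-8)) · ((v^3)^8)) · ((w^4)^2)) · v^(-1)) · w^(-2)    [power of a power]
= ((((u^(-16) · w^(-8)) · v^24) · ((w^4)^2)) · v^(-1)) · w^(-2)    [power of a power]
= ((((u^(-16) · w^(-8)) · v^24) · w^8) · v^(-1)) · w^(-2)    [power of a power]
= u^(-16)v^23w^(-2)    [product of powers]

u^(-16)v^23w^(-2)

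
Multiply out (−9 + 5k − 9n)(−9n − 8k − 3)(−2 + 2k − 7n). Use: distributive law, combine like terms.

(−9 + 5k − 9n)(−9n − 8k − 3)(−2 + 2k − 7n)
= (81n + 72k + 27 − 45kn − 40k^2 − 15k + 81n^2 + 72kn + 27n)(−2 + 2k − 7n)    [distributive law]
= (108n + 57k + 27 + 27kn − 40k^2 + 81n^2)(−2 + 2k − 7n)    [combine like terms]
= −216n + 216kn − 756n^2 − 114k + 114k^2 − 399kn − 54 + 54k − 189n − 54kn + 54k^2n − 189kn^2 + 80k^2 − 80k^3 + 280k^2n − 162n^2 + 162kn^2 − 567n^3    [distributive law]
= −405n − 237kn − 918n^2 − 60k + 194k^2 − 54 + 334k^2n − 27kn^2 − 80k^3 − 567n^3    [combine like terms]

−405n − 237kn − 918n^2 − 60k + 194k^2 − 54 + 334k^2n − 27kn^2 − 80k^3 − 567n^3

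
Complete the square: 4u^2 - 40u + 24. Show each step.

4(u - 5)^2 - 76

4u^2 - 40u + 24
= 4(u^2 - 10u) + 24    [factor out 4 from the u-terms]
= 4(u^2 - 10u + 25 - 25) + 24    [add and subtract 25 inside the bracket]
= 4(u - 5)^2 - 100 + 24    [perfect-square identity]
= 4(u - 5)^2 - 76    [combine constants]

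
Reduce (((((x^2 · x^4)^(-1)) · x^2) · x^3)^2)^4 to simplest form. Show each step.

(((((x^2 · x^4)^(-1)) · x^2) · x^3)^2)^4
= ((((x^2 · x^4)^(-1)) · x^2) · x^3)^8    [power of a power]
= ((((x^2 · x^4)^(-1)) · x^2)^8) · ((x^3)^8)    [power of a product]
= ((((x^2 · x^4)^(-1))^8) · ((x^2)^8)) · ((x^3)^8)    [power of a product]
= (((x^2 · x^4)^(-8)) · ((x^2)^8)) · ((x^3)^8)    [power of a power]
= ((((x^2)^(-8)) · ((x^4)^(-8))) · ((x^2)^8)) · ((x^3)^8)    [power of a product]
= ((x^(-16) · ((x^4)^(-8))) · ((x^2)^8)) · ((x^3)^8)    [power of a power]
= ((x^(-16) · x^(-32)) · ((x^2)^8)) · ((x^3)^8)    [power of a power]
= (x^(-48) · ((x^2)^8)) · ((x^3)^8)    [product of powers]
= (x^(-48) · x^16) · ((x^3)^8)    [power of a power]
= x^(-32) · ((x^3)^8)    [product of powers]
= x^(-32) · x^24    [power of a power]
= x^(-8)    [product of powers]

x^(-8)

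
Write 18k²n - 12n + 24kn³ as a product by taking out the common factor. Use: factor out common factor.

6n(3k² - 2 + 4kn²)

18k²n - 12n + 24kn³
= 6(3k²n - 2n + 4kn³)    [factor out 6]
= 6n(3k² - 2 + 4kn²)    [factor out n]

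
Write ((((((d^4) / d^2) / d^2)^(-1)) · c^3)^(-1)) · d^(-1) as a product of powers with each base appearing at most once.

((((((d^4) / d^2) / d^2)^(-1)) · c^3)^(-1)) · d^(-1)
= ((((((d^4) / d^2) / d^2)^(-1))^(-1)) · ((c^3)^(-1))) · d^(-1)    [power of a product]
= (((((d^4) / d^2) / d^2)^1) · ((c^3)^(-1))) · d^(-1)    [power of a power]
= (((((d^4) / d^2)^1) / ((d^2)^1)) · ((c^3)^(-1))) · d^(-1)    [power of a quotient]
= (((((d^4)^1) / ((d^2)^1)) / ((d^2)^1)) · ((c^3)^(-1))) · d^(-1)    [power of a quotient]
= ((((d^4) / ((d^2)^1)) / ((d^2)^1)) · ((c^3)^(-1))) · d^(-1)    [power of a power]
= (((d^4 / d^2) / ((d^2)^1)) · ((c^3)^(-1))) · d^(-1)    [power of a power]
= ((d^2 / ((d^2)^1)) · ((c^3)^(-1))) · d^(-1)    [quotient of powers]
= ((d^2 / d^2) · ((c^3)^(-1))) · d^(-1)    [power of a power]
= (d^0 · ((c^3)^(-1))) · d^(-1)    [quotient of powers]
= (d^0 · c^(-3)) · d^(-1)    [power of a power]
= c^(-3)·d^(-1)    [product of powers]

c^(-3)·d^(-1)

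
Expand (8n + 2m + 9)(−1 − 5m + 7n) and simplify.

55n − 26mn + 56n^2 − 47m − 10m^2 − 9

(8n + 2m + 9)(−1 − 5m + 7n)
= −8n − 40mn + 56n^2 − 2m − 10m^2 + 14mn − 9 − 45m + 63n    [distributive law]
= 55n − 26mn + 56n^2 − 47m − 10m^2 − 9    [combine like terms]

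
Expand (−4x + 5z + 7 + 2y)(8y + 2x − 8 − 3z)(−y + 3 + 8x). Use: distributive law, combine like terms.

(−4x + 5z + 7 + 2y)(8y + 2x − 8 − 3z)(−y + 3 + 8x)
= (−32xy − 8x² + 32x + 12xz + 40yz + 10xz − 40z − 15z² + 56y + 14x − 56 − 21z + 16y² + 4xy − 16y − 6yz)(−y + 3 + 8x)    [distributive law]
= (−28xy − 8x² + 46x + 22xz + 34yz − 61z − 15z² + 40y − 56 + 16y²)(−y + 3 + 8x)    [combine like terms]
= 28xy² − 84xy − 224x²y + 8x²y − 24x² − 64x³ − 46xy + 138x + 368x² − 22xyz + 66xz + 176x²z − 34y²z + 102yz + 272xyz + 61yz − 183z − 488xz + 15yz² − 45z² − 120xz² − 40y² + 120y + 320xy + 56y − 168 − 448x − 16y³ + 48y² + 128xy²    [distributive law]
= 156xy² + 190xy − 216x²y + 344x² − 64x³ − 310x + 250xyz − 422xz + 176x²z − 34y²z + 163yz − 183z + 15yz² − 45z² − 120xz² + 8y² + 176y − 168 − 16y³    [combine like terms]

156xy² + 190xy − 216x²y + 344x² − 64x³ − 310x + 250xyz − 422xz + 176x²z − 34y²z + 163yz − 183z + 15yz² − 45z² − 120xz² + 8y² + 176y − 168 − 16y³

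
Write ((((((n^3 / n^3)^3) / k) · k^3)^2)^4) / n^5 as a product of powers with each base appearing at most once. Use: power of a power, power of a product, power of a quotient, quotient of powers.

((((((n^3 / n^3)^3) / k) · k^3)^2)^4) / n^5
= (((((n^3 / n^3)^3) / k) · k^3)^8) / n^5    [power of a power]
= (((((n^3 / n^3)^3) / k)^8) · ((k^3)^8)) / n^5    [power of a product]
= (((((n^3 / n^3)^3)^8) / (k^8)) · ((k^3)^8)) / n^5    [power of a quotient]
= ((((n^3 / n^3)^24) / (k^8)) · ((k^3)^8)) / n^5    [power of a power]
= (((((n^3)^24) / ((n^3)^24)) / (k^8)) · ((k^3)^8)) / n^5    [power of a quotient]
= (((n^72 / ((n^3)^24)) / (k^8)) · ((k^3)^8)) / n^5    [power of a power]
= (((n^72 / n^72) / (k^8)) · ((k^3)^8)) / n^5    [power of a power]
= ((n^0 / (k^8)) · ((k^3)^8)) / n^5    [quotient of powers]
= ((n^0 / k^8) · k^24) / n^5    [power of a power]
= k^16n^(-5)    [quotient of powers]

k^16n^(-5)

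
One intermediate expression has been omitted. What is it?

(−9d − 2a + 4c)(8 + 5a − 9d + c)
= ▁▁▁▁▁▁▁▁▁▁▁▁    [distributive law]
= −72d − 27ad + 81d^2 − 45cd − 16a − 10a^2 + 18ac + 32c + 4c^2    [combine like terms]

After distributive law, the bracketed line is:

−72d − 45ad + 81d^2 − 9cd − 16a − 10a^2 + 18ad − 2ac + 32c + 20ac − 36cd + 4c^2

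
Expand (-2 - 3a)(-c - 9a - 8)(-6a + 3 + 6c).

(-2 - 3a)(-c - 9a - 8)(-6a + 3 + 6c)
= (2c + 18a + 16 + 3ac + 27a^2 + 24a)(-6a + 3 + 6c)    [distributive law]
= (2c + 42a + 16 + 3ac + 27a^2)(-6a + 3 + 6c)    [combine like terms]
= -12ac + 6c + 12c^2 - 252a^2 + 126a + 252ac - 96a + 48 + 96c - 18a^2c + 9ac + 18ac^2 - 162a^3 + 81a^2 + 162a^2c    [distributive law]
= 249ac + 102c + 12c^2 - 171a^2 + 30a + 48 + 144a^2c + 18ac^2 - 162a^3    [combine like terms]

249ac + 102c + 12c^2 - 171a^2 + 30a + 48 + 144a^2c + 18ac^2 - 162a^3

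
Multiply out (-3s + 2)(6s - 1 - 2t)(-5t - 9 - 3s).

72s²t + 117s² + 54s³ - 117st - 129s - 30st² + 46t + 18 + 20t²

(-3s + 2)(6s - 1 - 2t)(-5t - 9 - 3s)
= (-18s² + 3s + 6st + 12s - 2 - 4t)(-5t - 9 - 3s)    [distributive law]
= (-18s² + 15s + 6st - 2 - 4t)(-5t - 9 - 3s)    [combine like terms]
= 90s²t + 162s² + 54s³ - 75st - 135s - 45s² - 30st² - 54st - 18s²t + 10t + 18 + 6s + 20t² + 36t + 12st    [distributive law]
= 72s²t + 117s² + 54s³ - 117st - 129s - 30st² + 46t + 18 + 20t²    [combine like terms]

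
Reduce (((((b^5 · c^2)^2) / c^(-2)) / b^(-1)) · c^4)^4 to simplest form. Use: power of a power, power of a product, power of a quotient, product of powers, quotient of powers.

b^44c^40

(((((b^5 · c^2)^2) / c^(-2)) / b^(-1)) · c^4)^4
= (((((b^5 · c^2)^2) / c^(-2)) / b^(-1))^4) · ((c^4)^4)    [power of a product]
= (((((b^5 · c^2)^2) / c^(-2))^4) / ((b^(-1))^4)) · ((c^4)^4)    [power of a quotient]
= (((((b^5 · c^2)^2)^4) / ((c^(-2))^4)) / ((b^(-1))^4)) · ((c^4)^4)    [power of a quotient]
= ((((b^5 · c^2)^8) / ((c^(-2))^4)) / ((b^(-1))^4)) · ((c^4)^4)    [power of a power]
= (((((b^5)^8) · ((c^2)^8)) / ((c^(-2))^4)) / ((b^(-1))^4)) · ((c^4)^4)    [power of a product]
= (((b^40 · ((c^2)^8)) / ((c^(-2))^4)) / ((b^(-1))^4)) · ((c^4)^4)    [power of a power]
= (((b^40 · c^16) / ((c^(-2))^4)) / ((b^(-1))^4)) · ((c^4)^4)    [power of a power]
= (((b^40 · c^16) / c^(-8)) / ((b^(-1))^4)) · ((c^4)^4)    [power of a power]
= (((b^40 · c^16) / c^(-8)) / b^(-4)) · ((c^4)^4)    [power of a power]
= (((b^40 · c^16) / c^(-8)) / b^(-4)) · c^16    [power of a power]
= b^44c^40    [quotient of powers; product of powers]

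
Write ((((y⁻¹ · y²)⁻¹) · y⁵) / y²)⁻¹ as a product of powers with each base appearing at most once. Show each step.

y⁻²

((((y⁻¹ · y²)⁻¹) · y⁵) / y²)⁻¹
= ((((y⁻¹ · y²)⁻¹) · y⁵)⁻¹) / ((y²)⁻¹)    [power of a quotient]
= ((((y⁻¹ · y²)⁻¹)⁻¹) · ((y⁵)⁻¹)) / ((y²)⁻¹)    [power of a product]
= (((y⁻¹ · y²)¹) · ((y⁵)⁻¹)) / ((y²)⁻¹)    [power of a power]
= ((((y⁻¹)¹) · ((y²)¹)) · ((y⁵)⁻¹)) / ((y²)⁻¹)    [power of a product]
= ((y⁻¹ · ((y²)¹)) · ((y⁵)⁻¹)) / ((y²)⁻¹)    [power of a power]
= ((y⁻¹ · y²) · ((y⁵)⁻¹)) / ((y²)⁻¹)    [power of a power]
= (y · ((y⁵)⁻¹)) / ((y²)⁻¹)    [product of powers]
= (y · y⁻⁵) / ((y²)⁻¹)    [power of a power]
= y⁻⁴ / ((y²)⁻¹)    [product of powers]
= y⁻⁴ / y⁻²    [power of a power]
= y⁻²    [quotient of powers]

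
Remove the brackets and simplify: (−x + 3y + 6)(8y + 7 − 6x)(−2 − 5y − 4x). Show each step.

−9xy + 34xy^2 + 74x^2y − 82x + 160x^2 − 24x^3 − 393y^2 − 120y^3 − 348y − 84

(−x + 3y + 6)(8y + 7 − 6x)(−2 − 5y − 4x)
= (−8xy − 7x + 6x^2 + 24y^2 + 21y − 18xy + 48y + 42 − 36x)(−2 − 5y − 4x)    [distributive law]
= (−26xy − 43x + 6x^2 + 24y^2 + 69y + 42)(−2 − 5y − 4x)    [combine like terms]
= 52xy + 130xy^2 + 104x^2y + 86x + 215xy + 172x^2 − 12x^2 − 30x^2y − 24x^3 − 48y^2 − 120y^3 − 96xy^2 − 138y − 345y^2 − 276xy − 84 − 210y − 168x    [distributive law]
= −9xy + 34xy^2 + 74x^2y − 82x + 160x^2 − 24x^3 − 393y^2 − 120y^3 − 348y − 84    [combine like terms]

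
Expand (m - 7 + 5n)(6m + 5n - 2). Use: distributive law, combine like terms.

6m² + 35mn - 44m - 45n + 14 + 25n²

(m - 7 + 5n)(6m + 5n - 2)
= 6m² + 5mn - 2m - 42m - 35n + 14 + 30mn + 25n² - 10n    [distributive law]
= 6m² + 35mn - 44m - 45n + 14 + 25n²    [combine like terms]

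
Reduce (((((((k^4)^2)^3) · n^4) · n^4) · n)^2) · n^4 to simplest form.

(((((((k^4)^2)^3) · n^4) · n^4) · n)^2) · n^4
= (((((((k^4)^2)^3) · n^4) · n^4)^2) · (n^2)) · n^4    [power of a product]
= (((((((k^4)^2)^3) · n^4)^2) · ((n^4)^2)) · (n^2)) · n^4    [power of a product]
= (((((((k^4)^2)^3)^2) · ((n^4)^2)) · ((n^4)^2)) · (n^2)) · n^4    [power of a product]
= ((((((k^4)^2)^6) · ((n^4)^2)) · ((n^4)^2)) · (n^2)) · n^4    [power of a power]
= (((((k^4)^12) · ((n^4)^2)) · ((n^4)^2)) · (n^2)) · n^4    [power of a power]
= (((k^48 · ((n^4)^2)) · ((n^4)^2)) · (n^2)) · n^4    [power of a power]
= (((k^48 · n^8) · ((n^4)^2)) · (n^2)) · n^4    [power of a power]
= (((k^48 · n^8) · n^8) · (n^2)) · n^4    [power of a power]
= k^48n^22    [product of powers]

k^48n^22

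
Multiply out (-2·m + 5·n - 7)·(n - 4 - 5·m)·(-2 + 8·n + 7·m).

209·m·n - 181·m·n² - 109·m²·n + 110·m + 281·m² + 70·m³ - 226·n² + 40·n³ + 278·n - 56

(-2·m + 5·n - 7)·(n - 4 - 5·m)·(-2 + 8·n + 7·m)
= (-2·m·n + 8·m + 10·m² + 5·n² - 20·n - 25·m·n - 7·n + 28 + 35·m)·(-2 + 8·n + 7·m)    [distributive law]
= (-27·m·n + 43·m + 10·m² + 5·n² - 27·n + 28)·(-2 + 8·n + 7·m)    [combine like terms]
= 54·m·n - 216·m·n² - 189·m²·n - 86·m + 344·m·n + 301·m² - 20·m² + 80·m²·n + 70·m³ - 10·n² + 40·n³ + 35·m·n² + 54·n - 216·n² - 189·m·n - 56 + 224·n + 196·m    [distributive law]
= 209·m·n - 181·m·n² - 109·m²·n + 110·m + 281·m² + 70·m³ - 226·n² + 40·n³ + 278·n - 56    [combine like terms]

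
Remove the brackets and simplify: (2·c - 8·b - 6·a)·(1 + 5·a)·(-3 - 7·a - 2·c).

(2·c - 8·b - 6·a)·(1 + 5·a)·(-3 - 7·a - 2·c)
= (2·c + 10·a·c - 8·b - 40·a·b - 6·a - 30·a^2)·(-3 - 7·a - 2·c)    [distributive law]
= -6·c - 14·a·c - 4·c^2 - 30·a·c - 70·a^2·c - 20·a·c^2 + 24·b + 56·a·b + 16·b·c + 120·a·b + 280·a^2·b + 80·a·b·c + 18·a + 42·a^2 + 12·a·c + 90·a^2 + 210·a^3 + 60·a^2·c    [distributive law]
= -6·c - 32·a·c - 4·c^2 - 10·a^2·c - 20·a·c^2 + 24·b + 176·a·b + 16·b·c + 280·a^2·b + 80·a·b·c + 18·a + 132·a^2 + 210·a^3    [combine like terms]

-6·c - 32·a·c - 4·c^2 - 10·a^2·c - 20·a·c^2 + 24·b + 176·a·b + 16·b·c + 280·a^2·b + 80·a·b·c + 18·a + 132·a^2 + 210·a^3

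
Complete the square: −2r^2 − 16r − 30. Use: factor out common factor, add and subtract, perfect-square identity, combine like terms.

−2r^2 − 16r − 30
= −2(r^2 + 8r) − 30    [factor out -2 from the r-terms]
= −2(r^2 + 8r + 16 − 16) − 30    [add and subtract 16 inside the bracket]
= −2(r + 4)^2 + 32 − 30    [perfect-square identity]
= −2(r + 4)^2 + 2    [combine constants]

−2(r + 4)^2 + 2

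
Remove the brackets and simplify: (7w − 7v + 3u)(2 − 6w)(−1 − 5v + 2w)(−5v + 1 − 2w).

−98vw − 14w + 98w^2 + 350v^2w + 224vw^2 − 224w^3 − 1050v^2w^2 − 168vw^3 + 168w^4 + 14v − 350v^3 + 1050v^3w − 6u + 42uw + 150uv^2 − 96uw^2 − 450uv^2w + 72uw^3

(7w − 7v + 3u)(2 − 6w)(−1 − 5v + 2w)(−5v + 1 − 2w)
= (14w − 42w^2 − 14v + 42vw + 6u − 18uw)(−1 − 5v + 2w)(−5v + 1 − 2w)    [distributive law]
= (−14w − 70vw + 28w^2 + 42w^2 + 210vw^2 − 84w^3 + 14v + 70v^2 − 28vw − 42vw − 210v^2w + 84vw^2 − 6u − 30uv + 12uw + 18uw + 90uvw − 36uw^2)(−5v + 1 − 2w)    [distributive law]
= (−14w − 140vw + 70w^2 + 294vw^2 − 84w^3 + 14v + 70v^2 − 210v^2w − 6u − 30uv + 30uw + 90uvw − 36uw^2)(−5v + 1 − 2w)    [combine like terms]
= 70vw − 14w + 28w^2 + 700v^2w − 140vw + 280vw^2 − 350vw^2 + 70w^2 − 140w^3 − 1470v^2w^2 + 294vw^2 − 588vw^3 + 420vw^3 − 84w^3 + 168w^4 − 70v^2 + 14v − 28vw − 350v^3 + 70v^2 − 140v^2w + 1050v^3w − 210v^2w + 420v^2w^2 + 30uv − 6u + 12uw + 150uv^2 − 30uv + 60uvw − 150uvw + 30uw − 60uw^2 − 450uv^2w + 90uvw − 180uvw^2 + 180uvw^2 − 36uw^2 + 72uw^3    [distributive law]
= −98vw − 14w + 98w^2 + 350v^2w + 224vw^2 − 224w^3 − 1050v^2w^2 − 168vw^3 + 168w^4 + 14v − 350v^3 + 1050v^3w − 6u + 42uw + 150uv^2 − 96uw^2 − 450uv^2w + 72uw^3    [combine like terms]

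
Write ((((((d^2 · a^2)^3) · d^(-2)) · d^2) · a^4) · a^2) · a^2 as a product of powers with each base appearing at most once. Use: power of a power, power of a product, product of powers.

((((((d^2 · a^2)^3) · d^(-2)) · d^2) · a^4) · a^2) · a^2
= (((((((d^2)^3) · ((a^2)^3)) · d^(-2)) · d^2) · a^4) · a^2) · a^2    [power of a product]
= (((((d^6 · ((a^2)^3)) · d^(-2)) · d^2) · a^4) · a^2) · a^2    [power of a power]
= (((((d^6 · a^6) · d^(-2)) · d^2) · a^4) · a^2) · a^2    [power of a power]
= a^14d^6    [product of powers]

a^14d^6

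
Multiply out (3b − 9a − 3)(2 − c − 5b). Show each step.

(3b − 9a − 3)(2 − c − 5b)
= 6b − 3bc − 15b² − 18a + 9ac + 45ab − 6 + 3c + 15b    [distributive law]
= 21b − 3bc − 15b² − 18a + 9ac + 45ab − 6 + 3c    [combine like terms]

21b − 3bc − 15b² − 18a + 9ac + 45ab − 6 + 3c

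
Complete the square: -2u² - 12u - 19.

-2u² - 12u - 19
= -2(u² + 6u) - 19    [factor out -2 from the u-terms]
= -2(u² + 6u + 9 - 9) - 19    [add and subtract 9 inside the bracket]
= -2(u + 3)² + 18 - 19    [perfect-square identity]
= -2(u + 3)² - 1    [combine constants]

-2(u + 3)² - 1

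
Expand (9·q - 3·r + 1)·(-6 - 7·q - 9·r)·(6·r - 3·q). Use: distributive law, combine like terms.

(9·q - 3·r + 1)·(-6 - 7·q - 9·r)·(6·r - 3·q)
= (-54·q - 63·q^2 - 81·q·r + 18·r + 21·q·r + 27·r^2 - 6 - 7·q - 9·r)·(6·r - 3·q)    [distributive law]
= (-61·q - 63·q^2 - 60·q·r + 9·r + 27·r^2 - 6)·(6·r - 3·q)    [combine like terms]
= -366·q·r + 183·q^2 - 378·q^2·r + 189·q^3 - 360·q·r^2 + 180·q^2·r + 54·r^2 - 27·q·r + 162·r^3 - 81·q·r^2 - 36·r + 18·q    [distributive law]
= -393·q·r + 183·q^2 - 198·q^2·r + 189·q^3 - 441·q·r^2 + 54·r^2 + 162·r^3 - 36·r + 18·q    [combine like terms]

-393·q·r + 183·q^2 - 198·q^2·r + 189·q^3 - 441·q·r^2 + 54·r^2 + 162·r^3 - 36·r + 18·q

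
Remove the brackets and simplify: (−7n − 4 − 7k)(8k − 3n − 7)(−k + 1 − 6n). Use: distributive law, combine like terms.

371k^2n − 198kn + 189kn^2 − 345n^2 − 126n^3 − 107n − 73k^2 − 11k + 28 + 56k^3

(−7n − 4 − 7k)(8k − 3n − 7)(−k + 1 − 6n)
= (−56kn + 21n^2 + 49n − 32k + 12n + 28 − 56k^2 + 21kn + 49k)(−k + 1 − 6n)    [distributive law]
= (−35kn + 21n^2 + 61n + 17k + 28 − 56k^2)(−k + 1 − 6n)    [combine like terms]
= 35k^2n − 35kn + 210kn^2 − 21kn^2 + 21n^2 − 126n^3 − 61kn + 61n − 366n^2 − 17k^2 + 17k − 102kn − 28k + 28 − 168n + 56k^3 − 56k^2 + 336k^2n    [distributive law]
= 371k^2n − 198kn + 189kn^2 − 345n^2 − 126n^3 − 107n − 73k^2 − 11k + 28 + 56k^3    [combine like terms]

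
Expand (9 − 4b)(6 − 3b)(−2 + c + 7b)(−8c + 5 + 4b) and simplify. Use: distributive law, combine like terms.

1134c − 540 + 1968b − 432c² − 3879bc + 15b² + 408bc² + 2904b²c − 1104b³ − 96b²c² − 624b³c + 336b⁴

(9 − 4b)(6 − 3b)(−2 + c + 7b)(−8c + 5 + 4b)
= (54 − 27b − 24b + 12b²)(−2 + c + 7b)(−8c + 5 + 4b)    [distributive law]
= (54 − 51b + 12b²)(−2 + c + 7b)(−8c + 5 + 4b)    [combine like terms]
= (−108 + 54c + 378b + 102b − 51bc − 357b² − 24b² + 12b²c + 84b³)(−8c + 5 + 4b)    [distributive law]
= (−108 + 54c + 480b − 51bc − 381b² + 12b²c + 84b³)(−8c + 5 + 4b)    [combine like terms]
= 864c − 540 − 432b − 432c² + 270c + 216bc − 3840bc + 2400b + 1920b² + 408bc² − 255bc − 204b²c + 3048b²c − 1905b² − 1524b³ − 96b²c² + 60b²c + 48b³c − 672b³c + 420b³ + 336b⁴    [distributive law]
= 1134c − 540 + 1968b − 432c² − 3879bc + 15b² + 408bc² + 2904b²c − 1104b³ − 96b²c² − 624b³c + 336b⁴    [combine like terms]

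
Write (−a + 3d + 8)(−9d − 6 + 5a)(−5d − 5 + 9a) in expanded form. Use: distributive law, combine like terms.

(−a + 3d + 8)(−9d − 6 + 5a)(−5d − 5 + 9a)
= (9ad + 6a − 5a^2 − 27d^2 − 18d + 15ad − 72d − 48 + 40a)(−5d − 5 + 9a)    [distributive law]
= (24ad + 46a − 5a^2 − 27d^2 − 90d − 48)(−5d − 5 + 9a)    [combine like terms]
= −120ad^2 − 120ad + 216a^2d − 230ad − 230a + 414a^2 + 25a^2d + 25a^2 − 45a^3 + 135d^3 + 135d^2 − 243ad^2 + 450d^2 + 450d − 810ad + 240d + 240 − 432a    [distributive law]
= −363ad^2 − 1160ad + 241a^2d − 662a + 439a^2 − 45a^3 + 135d^3 + 585d^2 + 690d + 240    [combine like terms]

−363ad^2 − 1160ad + 241a^2d − 662a + 439a^2 − 45a^3 + 135d^3 + 585d^2 + 690d + 240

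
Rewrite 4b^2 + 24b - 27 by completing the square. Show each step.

4b^2 + 24b - 27
= 4(b^2 + 6b) - 27    [factor out 4 from the b-terms]
= 4(b^2 + 6b + 9 - 9) - 27    [add and subtract 9 inside the bracket]
= 4(b + 3)^2 - 36 - 27    [perfect-square identity]
= 4(b + 3)^2 - 63    [combine constants]

4(b + 3)^2 - 63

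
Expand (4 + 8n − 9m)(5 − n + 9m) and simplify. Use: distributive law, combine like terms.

(4 + 8n − 9m)(5 − n + 9m)
= 20 − 4n + 36m + 40n − 8n^2 + 72mn − 45m + 9mn − 81m^2    [distributive law]
= 20 + 36n − 9m − 8n^2 + 81mn − 81m^2    [combine like terms]

20 + 36n − 9m − 8n^2 + 81mn − 81m^2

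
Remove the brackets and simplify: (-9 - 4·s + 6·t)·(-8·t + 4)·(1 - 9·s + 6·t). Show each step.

-120·t - 928·s·t + 528·t² - 36 + 308·s - 288·s²·t + 624·s·t² + 144·s² - 288·t³

(-9 - 4·s + 6·t)·(-8·t + 4)·(1 - 9·s + 6·t)
= (72·t - 36 + 32·s·t - 16·s - 48·t² + 24·t)·(1 - 9·s + 6·t)    [distributive law]
= (96·t - 36 + 32·s·t - 16·s - 48·t²)·(1 - 9·s + 6·t)    [combine like terms]
= 96·t - 864·s·t + 576·t² - 36 + 324·s - 216·t + 32·s·t - 288·s²·t + 192·s·t² - 16·s + 144·s² - 96·s·t - 48·t² + 432·s·t² - 288·t³    [distributive law]
= -120·t - 928·s·t + 528·t² - 36 + 308·s - 288·s²·t + 624·s·t² + 144·s² - 288·t³    [combine like terms]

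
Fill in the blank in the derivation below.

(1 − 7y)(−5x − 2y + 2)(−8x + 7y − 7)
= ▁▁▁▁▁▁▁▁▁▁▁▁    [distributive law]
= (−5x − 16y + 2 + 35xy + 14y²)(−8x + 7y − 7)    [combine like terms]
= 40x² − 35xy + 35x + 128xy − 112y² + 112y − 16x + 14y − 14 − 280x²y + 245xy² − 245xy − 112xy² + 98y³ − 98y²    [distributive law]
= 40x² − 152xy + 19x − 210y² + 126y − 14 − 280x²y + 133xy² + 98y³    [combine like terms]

Applying distributive law to the line above:

(−5x − 2y + 2 + 35xy + 14y² − 14y)(−8x + 7y − 7)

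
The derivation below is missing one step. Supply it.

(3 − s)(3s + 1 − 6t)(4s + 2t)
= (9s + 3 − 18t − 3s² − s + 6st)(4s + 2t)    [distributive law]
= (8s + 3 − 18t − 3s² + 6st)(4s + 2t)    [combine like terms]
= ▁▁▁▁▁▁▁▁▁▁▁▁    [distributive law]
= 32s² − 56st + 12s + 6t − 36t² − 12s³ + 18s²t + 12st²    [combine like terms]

By distributive law:

32s² + 16st + 12s + 6t − 72st − 36t² − 12s³ − 6s²t + 24s²t + 12st²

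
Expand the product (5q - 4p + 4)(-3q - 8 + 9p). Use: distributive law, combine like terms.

(5q - 4p + 4)(-3q - 8 + 9p)
= -15q^2 - 40q + 45pq + 12pq + 32p - 36p^2 - 12q - 32 + 36p    [distributive law]
= -15q^2 - 52q + 57pq + 68p - 36p^2 - 32    [combine like terms]

-15q^2 - 52q + 57pq + 68p - 36p^2 - 32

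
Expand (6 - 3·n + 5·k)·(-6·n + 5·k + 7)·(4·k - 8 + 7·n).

587·k·n + 750·n - 543·n^2 + 60·k^2 - 352·k - 336 - 243·k·n^2 + 126·n^3 - 5·k^2·n + 100·k^3

(6 - 3·n + 5·k)·(-6·n + 5·k + 7)·(4·k - 8 + 7·n)
= (-36·n + 30·k + 42 + 18·n^2 - 15·k·n - 21·n - 30·k·n + 25·k^2 + 35·k)·(4·k - 8 + 7·n)    [distributive law]
= (-57·n + 65·k + 42 + 18·n^2 - 45·k·n + 25·k^2)·(4·k - 8 + 7·n)    [combine like terms]
= -228·k·n + 456·n - 399·n^2 + 260·k^2 - 520·k + 455·k·n + 168·k - 336 + 294·n + 72·k·n^2 - 144·n^2 + 126·n^3 - 180·k^2·n + 360·k·n - 315·k·n^2 + 100·k^3 - 200·k^2 + 175·k^2·n    [distributive law]
= 587·k·n + 750·n - 543·n^2 + 60·k^2 - 352·k - 336 - 243·k·n^2 + 126·n^3 - 5·k^2·n + 100·k^3    [combine like terms]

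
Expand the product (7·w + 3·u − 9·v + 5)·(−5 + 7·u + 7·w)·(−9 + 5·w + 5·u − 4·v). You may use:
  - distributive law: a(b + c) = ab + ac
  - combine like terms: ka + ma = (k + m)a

(7·w + 3·u − 9·v + 5)·(−5 + 7·u + 7·w)·(−9 + 5·w + 5·u − 4·v)
= (−35·w + 49·u·w + 49·w^2 − 15·u + 21·u^2 + 21·u·w + 45·v − 63·u·v − 63·v·w − 25 + 35·u + 35·w)·(−9 + 5·w + 5·u − 4·v)    [distributive law]
= (70·u·w + 49·w^2 + 20·u + 21·u^2 + 45·v − 63·u·v − 63·v·w − 25)·(−9 + 5·w + 5·u − 4·v)    [combine like terms]
= −630·u·w + 350·u·w^2 + 350·u^2·w − 280·u·v·w − 441·w^2 + 245·w^3 + 245·u·w^2 − 196·v·w^2 − 180·u + 100·u·w + 100·u^2 − 80·u·v − 189·u^2 + 105·u^2·w + 105·u^3 − 84·u^2·v − 405·v + 225·v·w + 225·u·v − 180·v^2 + 567·u·v − 315·u·v·w − 315·u^2·v + 252·u·v^2 + 567·v·w − 315·v·w^2 − 315·u·v·w + 252·v^2·w + 225 − 125·w − 125·u + 100·v    [distributive law]
= −530·u·w + 595·u·w^2 + 455·u^2·w − 910·u·v·w − 441·w^2 + 245·w^3 − 511·v·w^2 − 305·u − 89·u^2 + 712·u·v + 105·u^3 − 399·u^2·v − 305·v + 792·v·w − 180·v^2 + 252·u·v^2 + 252·v^2·w + 225 − 125·w    [combine like terms]

−530·u·w + 595·u·w^2 + 455·u^2·w − 910·u·v·w − 441·w^2 + 245·w^3 − 511·v·w^2 − 305·u − 89·u^2 + 712·u·v + 105·u^3 − 399·u^2·v − 305·v + 792·v·w − 180·v^2 + 252·u·v^2 + 252·v^2·w + 225 − 125·w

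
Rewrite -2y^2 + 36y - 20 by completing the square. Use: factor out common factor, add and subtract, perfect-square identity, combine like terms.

-2y^2 + 36y - 20
= -2(y^2 - 18y) - 20    [factor out -2 from the y-terms]
= -2(y^2 - 18y + 81 - 81) - 20    [add and subtract 81 inside the bracket]
= -2(y - 9)^2 + 162 - 20    [perfect-square identity]
= -2(y - 9)^2 + 142    [combine constants]

-2(y - 9)^2 + 142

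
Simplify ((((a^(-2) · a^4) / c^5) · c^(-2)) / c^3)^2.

((((a^(-2) · a^4) / c^5) · c^(-2)) / c^3)^2
= ((((a^(-2) · a^4) / c^5) · c^(-2))^2) / ((c^3)^2)    [power of a quotient]
= ((((a^(-2) · a^4) / c^5)^2) · ((c^(-2))^2)) / ((c^3)^2)    [power of a product]
= ((((a^(-2) · a^4)^2) / ((c^5)^2)) · ((c^(-2))^2)) / ((c^3)^2)    [power of a quotient]
= (((((a^(-2))^2) · ((a^4)^2)) / ((c^5)^2)) · ((c^(-2))^2)) / ((c^3)^2)    [power of a product]
= (((a^(-4) · ((a^4)^2)) / ((c^5)^2)) · ((c^(-2))^2)) / ((c^3)^2)    [power of a power]
= (((a^(-4) · a^8) / ((c^5)^2)) · ((c^(-2))^2)) / ((c^3)^2)    [power of a power]
= ((a^4 / ((c^5)^2)) · ((c^(-2))^2)) / ((c^3)^2)    [product of powers]
= ((a^4 / c^10) · ((c^(-2))^2)) / ((c^3)^2)    [power of a power]
= ((a^4 / c^10) · c^(-4)) / ((c^3)^2)    [power of a power]
= ((a^4 / c^10) · c^(-4)) / c^6    [power of a power]
= a^4c^(-20)    [quotient of powers; product of powers]

a^4c^(-20)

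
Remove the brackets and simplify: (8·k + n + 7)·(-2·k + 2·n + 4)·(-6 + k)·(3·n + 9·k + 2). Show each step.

(8·k + n + 7)·(-2·k + 2·n + 4)·(-6 + k)·(3·n + 9·k + 2)
= (-16·k^2 + 16·k·n + 32·k - 2·k·n + 2·n^2 + 4·n - 14·k + 14·n + 28)·(-6 + k)·(3·n + 9·k + 2)    [distributive law]
= (-16·k^2 + 14·k·n + 18·k + 2·n^2 + 18·n + 28)·(-6 + k)·(3·n + 9·k + 2)    [combine like terms]
= (96·k^2 - 16·k^3 - 84·k·n + 14·k^2·n - 108·k + 18·k^2 - 12·n^2 + 2·k·n^2 - 108·n + 18·k·n - 168 + 28·k)·(3·n + 9·k + 2)    [distributive law]
= (114·k^2 - 16·k^3 - 66·k·n + 14·k^2·n - 80·k - 12·n^2 + 2·k·n^2 - 108·n - 168)·(3·n + 9·k + 2)    [combine like terms]
= 342·k^2·n + 1026·k^3 + 228·k^2 - 48·k^3·n - 144·k^4 - 32·k^3 - 198·k·n^2 - 594·k^2·n - 132·k·n + 42·k^2·n^2 + 126·k^3·n + 28·k^2·n - 240·k·n - 720·k^2 - 160·k - 36·n^3 - 108·k·n^2 - 24·n^2 + 6·k·n^3 + 18·k^2·n^2 + 4·k·n^2 - 324·n^2 - 972·k·n - 216·n - 504·n - 1512·k - 336    [distributive law]
= -224·k^2·n + 994·k^3 - 492·k^2 + 78·k^3·n - 144·k^4 - 302·k·n^2 - 1344·k·n + 60·k^2·n^2 - 1672·k - 36·n^3 - 348·n^2 + 6·k·n^3 - 720·n - 336    [combine like terms]

-224·k^2·n + 994·k^3 - 492·k^2 + 78·k^3·n - 144·k^4 - 302·k·n^2 - 1344·k·n + 60·k^2·n^2 - 1672·k - 36·n^3 - 348·n^2 + 6·k·n^3 - 720·n - 336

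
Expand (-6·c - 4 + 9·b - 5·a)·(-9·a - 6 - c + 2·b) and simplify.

(-6·c - 4 + 9·b - 5·a)·(-9·a - 6 - c + 2·b)
= 54·a·c + 36·c + 6·c^2 - 12·b·c + 36·a + 24 + 4·c - 8·b - 81·a·b - 54·b - 9·b·c + 18·b^2 + 45·a^2 + 30·a + 5·a·c - 10·a·b    [distributive law]
= 59·a·c + 40·c + 6·c^2 - 21·b·c + 66·a + 24 - 62·b - 91·a·b + 18·b^2 + 45·a^2    [combine like terms]

59·a·c + 40·c + 6·c^2 - 21·b·c + 66·a + 24 - 62·b - 91·a·b + 18·b^2 + 45·a^2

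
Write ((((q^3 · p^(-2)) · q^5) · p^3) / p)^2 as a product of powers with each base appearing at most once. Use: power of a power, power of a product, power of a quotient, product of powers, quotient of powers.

((((q^3 · p^(-2)) · q^5) · p^3) / p)^2
= ((((q^3 · p^(-2)) · q^5) · p^3)^2) / (p^2)    [power of a quotient]
= ((((q^3 · p^(-2)) · q^5)^2) · ((p^3)^2)) / (p^2)    [power of a product]
= ((((q^3 · p^(-2))^2) · ((q^5)^2)) · ((p^3)^2)) / (p^2)    [power of a product]
= (((((q^3)^2) · ((p^(-2))^2)) · ((q^5)^2)) · ((p^3)^2)) / (p^2)    [power of a product]
= (((q^6 · ((p^(-2))^2)) · ((q^5)^2)) · ((p^3)^2)) / (p^2)    [power of a power]
= (((q^6 · p^(-4)) · ((q^5)^2)) · ((p^3)^2)) / (p^2)    [power of a power]
= (((q^6 · p^(-4)) · q^10) · ((p^3)^2)) / (p^2)    [power of a power]
= (((q^6 · p^(-4)) · q^10) · p^6) / (p^2)    [power of a power]
= q^16    [quotient of powers; product of powers]

q^16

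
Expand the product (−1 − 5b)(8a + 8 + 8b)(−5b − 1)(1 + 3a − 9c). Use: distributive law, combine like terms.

344ab + 240a²b − 720abc + 32a + 24a² − 72ac + 88b − 792bc + 8 − 72c + 280b² + 1040ab² − 2520b²c + 600a²b² − 1800ab²c + 200b³ + 600ab³ − 1800b³c

(−1 − 5b)(8a + 8 + 8b)(−5b − 1)(1 + 3a − 9c)
= (−8a − 8 − 8b − 40ab − 40b − 40b²)(−5b − 1)(1 + 3a − 9c)    [distributive law]
= (−8a − 8 − 48b − 40ab − 40b²)(−5b − 1)(1 + 3a − 9c)    [combine like terms]
= (40ab + 8a + 40b + 8 + 240b² + 48b + 200ab² + 40ab + 200b³ + 40b²)(1 + 3a − 9c)    [distributive law]
= (80ab + 8a + 88b + 8 + 280b² + 200ab² + 200b³)(1 + 3a − 9c)    [combine like terms]
= 80ab + 240a²b − 720abc + 8a + 24a² − 72ac + 88b + 264ab − 792bc + 8 + 24a − 72c + 280b² + 840ab² − 2520b²c + 200ab² + 600a²b² − 1800ab²c + 200b³ + 600ab³ − 1800b³c    [distributive law]
= 344ab + 240a²b − 720abc + 32a + 24a² − 72ac + 88b − 792bc + 8 − 72c + 280b² + 1040ab² − 2520b²c + 600a²b² − 1800ab²c + 200b³ + 600ab³ − 1800b³c    [combine like terms]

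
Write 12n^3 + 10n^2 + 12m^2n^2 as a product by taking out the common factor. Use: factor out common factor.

2n^2(6n + 5 + 6m^2)

12n^3 + 10n^2 + 12m^2n^2
= 2(6n^3 + 5n^2 + 6m^2n^2)    [factor out 2]
= 2n^2(6n + 5 + 6m^2)    [factor out n^2]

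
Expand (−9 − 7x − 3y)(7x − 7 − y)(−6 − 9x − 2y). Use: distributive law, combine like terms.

(−9 − 7x − 3y)(7x − 7 − y)(−6 − 9x − 2y)
= (−63x + 63 + 9y − 49x^2 + 49x + 7xy − 21xy + 21y + 3y^2)(−6 − 9x − 2y)    [distributive law]
= (−14x + 63 + 30y − 49x^2 − 14xy + 3y^2)(−6 − 9x − 2y)    [combine like terms]
= 84x + 126x^2 + 28xy − 378 − 567x − 126y − 180y − 270xy − 60y^2 + 294x^2 + 441x^3 + 98x^2y + 84xy + 126x^2y + 28xy^2 − 18y^2 − 27xy^2 − 6y^3    [distributive law]
= −483x + 420x^2 − 158xy − 378 − 306y − 78y^2 + 441x^3 + 224x^2y + xy^2 − 6y^3    [combine like terms]

−483x + 420x^2 − 158xy − 378 − 306y − 78y^2 + 441x^3 + 224x^2y + xy^2 − 6y^3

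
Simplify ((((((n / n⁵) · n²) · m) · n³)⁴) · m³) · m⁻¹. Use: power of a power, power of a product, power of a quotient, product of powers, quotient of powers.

m⁶·n⁴

((((((n / n⁵) · n²) · m) · n³)⁴) · m³) · m⁻¹
= ((((((n / n⁵) · n²) · m)⁴) · ((n³)⁴)) · m³) · m⁻¹    [power of a product]
= ((((((n / n⁵) · n²)⁴) · (m⁴)) · ((n³)⁴)) · m³) · m⁻¹    [power of a product]
= ((((((n / n⁵)⁴) · ((n²)⁴)) · (m⁴)) · ((n³)⁴)) · m³) · m⁻¹    [power of a product]
= ((((((n⁴) / ((n⁵)⁴)) · ((n²)⁴)) · (m⁴)) · ((n³)⁴)) · m³) · m⁻¹    [power of a quotient]
= (((((n⁴ / n²⁰) · ((n²)⁴)) · (m⁴)) · ((n³)⁴)) · m³) · m⁻¹    [power of a power]
= ((((n⁻¹⁶ · ((n²)⁴)) · (m⁴)) · ((n³)⁴)) · m³) · m⁻¹    [quotient of powers]
= ((((n⁻¹⁶ · n⁸) · (m⁴)) · ((n³)⁴)) · m³) · m⁻¹    [power of a power]
= (((n⁻⁸ · (m⁴)) · ((n³)⁴)) · m³) · m⁻¹    [product of powers]
= (((n⁻⁸ · m⁴) · n¹²) · m³) · m⁻¹    [power of a power]
= m⁶·n⁴    [product of powers]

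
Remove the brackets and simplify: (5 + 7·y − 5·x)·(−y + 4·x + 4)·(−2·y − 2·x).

(5 + 7·y − 5·x)·(−y + 4·x + 4)·(−2·y − 2·x)
= (−5·y + 20·x + 20 − 7·y^2 + 28·x·y + 28·y + 5·x·y − 20·x^2 − 20·x)·(−2·y − 2·x)    [distributive law]
= (23·y + 20 − 7·y^2 + 33·x·y − 20·x^2)·(−2·y − 2·x)    [combine like terms]
= −46·y^2 − 46·x·y − 40·y − 40·x + 14·y^3 + 14·x·y^2 − 66·x·y^2 − 66·x^2·y + 40·x^2·y + 40·x^3    [distributive law]
= −46·y^2 − 46·x·y − 40·y − 40·x + 14·y^3 − 52·x·y^2 − 26·x^2·y + 40·x^3    [combine like terms]

−46·y^2 − 46·x·y − 40·y − 40·x + 14·y^3 − 52·x·y^2 − 26·x^2·y + 40·x^3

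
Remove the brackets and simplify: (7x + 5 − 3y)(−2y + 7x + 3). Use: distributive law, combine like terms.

−35xy + 49x^2 + 56x − 19y + 15 + 6y^2

(7x + 5 − 3y)(−2y + 7x + 3)
= −14xy + 49x^2 + 21x − 10y + 35x + 15 + 6y^2 − 21xy − 9y    [distributive law]
= −35xy + 49x^2 + 56x − 19y + 15 + 6y^2    [combine like terms]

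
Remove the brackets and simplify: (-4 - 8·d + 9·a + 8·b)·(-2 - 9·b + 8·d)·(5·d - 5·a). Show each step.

(-4 - 8·d + 9·a + 8·b)·(-2 - 9·b + 8·d)·(5·d - 5·a)
= (8 + 36·b - 32·d + 16·d + 72·b·d - 64·d^2 - 18·a - 81·a·b + 72·a·d - 16·b - 72·b^2 + 64·b·d)·(5·d - 5·a)    [distributive law]
= (8 + 20·b - 16·d + 136·b·d - 64·d^2 - 18·a - 81·a·b + 72·a·d - 72·b^2)·(5·d - 5·a)    [combine like terms]
= 40·d - 40·a + 100·b·d - 100·a·b - 80·d^2 + 80·a·d + 680·b·d^2 - 680·a·b·d - 320·d^3 + 320·a·d^2 - 90·a·d + 90·a^2 - 405·a·b·d + 405·a^2·b + 360·a·d^2 - 360·a^2·d - 360·b^2·d + 360·a·b^2    [distributive law]
= 40·d - 40·a + 100·b·d - 100·a·b - 80·d^2 - 10·a·d + 680·b·d^2 - 1085·a·b·d - 320·d^3 + 680·a·d^2 + 90·a^2 + 405·a^2·b - 360·a^2·d - 360·b^2·d + 360·a·b^2    [combine like terms]

40·d - 40·a + 100·b·d - 100·a·b - 80·d^2 - 10·a·d + 680·b·d^2 - 1085·a·b·d - 320·d^3 + 680·a·d^2 + 90·a^2 + 405·a^2·b - 360·a^2·d - 360·b^2·d + 360·a·b^2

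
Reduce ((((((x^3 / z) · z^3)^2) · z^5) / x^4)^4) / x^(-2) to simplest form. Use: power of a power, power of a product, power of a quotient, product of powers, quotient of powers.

x^10z^36

((((((x^3 / z) · z^3)^2) · z^5) / x^4)^4) / x^(-2)
= ((((((x^3 / z) · z^3)^2) · z^5)^4) / ((x^4)^4)) / x^(-2)    [power of a quotient]
= ((((((x^3 / z) · z^3)^2)^4) · ((z^5)^4)) / ((x^4)^4)) / x^(-2)    [power of a product]
= (((((x^3 / z) · z^3)^8) · ((z^5)^4)) / ((x^4)^4)) / x^(-2)    [power of a power]
= (((((x^3 / z)^8) · ((z^3)^8)) · ((z^5)^4)) / ((x^4)^4)) / x^(-2)    [power of a product]
= ((((((x^3)^8) / (z^8)) · ((z^3)^8)) · ((z^5)^4)) / ((x^4)^4)) / x^(-2)    [power of a quotient]
= ((((x^24 / (z^8)) · ((z^3)^8)) · ((z^5)^4)) / ((x^4)^4)) / x^(-2)    [power of a power]
= ((((x^24 / z^8) · z^24) · ((z^5)^4)) / ((x^4)^4)) / x^(-2)    [power of a power]
= ((((x^24 / z^8) · z^24) · z^20) / ((x^4)^4)) / x^(-2)    [power of a power]
= ((((x^24 / z^8) · z^24) · z^20) / x^16) / x^(-2)    [power of a power]
= x^10z^36    [quotient of powers; product of powers]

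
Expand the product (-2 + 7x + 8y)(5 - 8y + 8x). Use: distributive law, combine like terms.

-10 + 56y + 19x + 8xy + 56x² - 64y²

(-2 + 7x + 8y)(5 - 8y + 8x)
= -10 + 16y - 16x + 35x - 56xy + 56x² + 40y - 64y² + 64xy    [distributive law]
= -10 + 56y + 19x + 8xy + 56x² - 64y²    [combine like terms]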